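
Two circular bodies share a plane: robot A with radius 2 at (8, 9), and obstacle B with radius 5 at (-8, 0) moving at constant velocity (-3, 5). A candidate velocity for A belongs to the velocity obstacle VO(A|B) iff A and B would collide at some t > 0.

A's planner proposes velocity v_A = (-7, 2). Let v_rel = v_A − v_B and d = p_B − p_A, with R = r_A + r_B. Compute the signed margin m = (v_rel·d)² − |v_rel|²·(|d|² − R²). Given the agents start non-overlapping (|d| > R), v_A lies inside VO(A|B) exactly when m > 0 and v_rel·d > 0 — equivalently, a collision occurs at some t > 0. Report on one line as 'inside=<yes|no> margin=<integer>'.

d = (-16, -9),  |d|² = 337;  R = 2+5 = 7,  c = 337−7² = 288
v_rel = (-4, -3),  |v_rel|² = 25;  v_rel·d = (-4)·(-16) + (-3)·(-9) = 91
25·t² − 182·t + 288 = 0  ⇒  m = 91² − 25·288 = 1081
m = 1081 > 0,  v_rel·d = 91 > 0  ⇒  inside

inside=yes margin=1081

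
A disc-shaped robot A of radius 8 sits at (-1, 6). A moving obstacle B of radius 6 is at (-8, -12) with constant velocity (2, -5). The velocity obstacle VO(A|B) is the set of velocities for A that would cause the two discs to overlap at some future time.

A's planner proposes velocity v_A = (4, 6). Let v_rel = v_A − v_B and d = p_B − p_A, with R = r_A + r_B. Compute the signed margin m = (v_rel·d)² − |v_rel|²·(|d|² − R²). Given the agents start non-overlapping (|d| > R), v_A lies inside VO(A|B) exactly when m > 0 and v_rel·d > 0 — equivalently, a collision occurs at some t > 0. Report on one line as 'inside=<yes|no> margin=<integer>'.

d = (-7, -18),  |d|² = 373;  R = 8+6 = 14,  c = 373−14² = 177
v_rel = (2, 11),  |v_rel|² = 125;  v_rel·d = (2)·(-7) + (11)·(-18) = -212
125·t² + 424·t + 177 = 0  ⇒  m = (-212)² − 125·177 = 22819
m = 22819 > 0,  v_rel·d = -212 < 0  ⇒  outside

inside=no margin=22819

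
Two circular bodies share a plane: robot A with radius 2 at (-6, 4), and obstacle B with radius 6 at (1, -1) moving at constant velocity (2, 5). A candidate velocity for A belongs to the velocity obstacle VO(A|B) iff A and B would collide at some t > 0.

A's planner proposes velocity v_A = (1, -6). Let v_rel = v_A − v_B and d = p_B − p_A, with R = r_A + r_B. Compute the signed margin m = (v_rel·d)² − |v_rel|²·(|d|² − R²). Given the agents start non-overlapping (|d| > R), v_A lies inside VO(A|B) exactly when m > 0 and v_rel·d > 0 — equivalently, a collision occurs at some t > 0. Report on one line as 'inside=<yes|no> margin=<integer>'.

d = (7, -5),  |d|² = 74;  R = 2+6 = 8,  c = 74−8² = 10
v_rel = (-1, -11),  |v_rel|² = 122;  v_rel·d = (-1)·(7) + (-11)·(-5) = 48
122·t² − 96·t + 10 = 0  ⇒  m = 48² − 122·10 = 1084
m = 1084 > 0,  v_rel·d = 48 > 0  ⇒  inside

inside=yes margin=1084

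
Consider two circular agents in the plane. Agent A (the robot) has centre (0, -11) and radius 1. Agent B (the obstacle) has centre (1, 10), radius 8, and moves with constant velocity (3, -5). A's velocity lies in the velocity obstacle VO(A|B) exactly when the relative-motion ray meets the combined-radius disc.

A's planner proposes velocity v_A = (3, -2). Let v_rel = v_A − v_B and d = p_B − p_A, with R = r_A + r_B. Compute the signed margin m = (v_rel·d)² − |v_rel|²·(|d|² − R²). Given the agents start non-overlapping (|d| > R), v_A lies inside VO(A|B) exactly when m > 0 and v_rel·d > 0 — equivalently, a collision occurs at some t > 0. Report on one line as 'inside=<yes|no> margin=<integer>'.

d = (1, 21),  |d|² = 442;  R = 1+8 = 9,  c = 442−9² = 361
v_rel = (0, 3),  |v_rel|² = 9;  v_rel·d = (0)·(1) + (3)·(21) = 63
9·t² − 126·t + 361 = 0  ⇒  m = 63² − 9·361 = 720
m = 720 > 0,  v_rel·d = 63 > 0  ⇒  inside

inside=yes margin=720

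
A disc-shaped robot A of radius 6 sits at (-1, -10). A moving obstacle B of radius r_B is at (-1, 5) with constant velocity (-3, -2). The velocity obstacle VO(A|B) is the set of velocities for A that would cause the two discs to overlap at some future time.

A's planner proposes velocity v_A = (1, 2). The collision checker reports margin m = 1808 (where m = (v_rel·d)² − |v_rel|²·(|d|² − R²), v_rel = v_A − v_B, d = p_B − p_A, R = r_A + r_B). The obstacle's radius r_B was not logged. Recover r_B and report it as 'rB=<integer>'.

m = 1808
d = (0, 15);  v_rel = (4, 4),  |v_rel|² = 32
v_rel×d = (4)·(15) − (4)·(0) = 60
since m = R²·32 − 60²:  R² = (3600 + 1808) / 32 = 169
R = √169 = 13  ⇒  r_B = 13 − 6 = 7

rB=7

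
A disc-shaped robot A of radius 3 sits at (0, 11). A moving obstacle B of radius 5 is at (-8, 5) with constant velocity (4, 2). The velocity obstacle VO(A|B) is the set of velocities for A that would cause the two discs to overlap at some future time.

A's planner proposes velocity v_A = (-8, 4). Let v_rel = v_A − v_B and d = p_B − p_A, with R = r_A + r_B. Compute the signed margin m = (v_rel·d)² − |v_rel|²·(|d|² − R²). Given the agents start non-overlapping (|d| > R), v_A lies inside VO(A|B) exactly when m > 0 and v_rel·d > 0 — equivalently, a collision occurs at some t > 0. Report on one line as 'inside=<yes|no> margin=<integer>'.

d = (-8, -6),  |d|² = 100;  R = 3+5 = 8,  c = 100−8² = 36
v_rel = (-12, 2),  |v_rel|² = 148;  v_rel·d = (-12)·(-8) + (2)·(-6) = 84
148·t² − 168·t + 36 = 0  ⇒  m = 84² − 148·36 = 1728
m = 1728 > 0,  v_rel·d = 84 > 0  ⇒  inside

inside=yes margin=1728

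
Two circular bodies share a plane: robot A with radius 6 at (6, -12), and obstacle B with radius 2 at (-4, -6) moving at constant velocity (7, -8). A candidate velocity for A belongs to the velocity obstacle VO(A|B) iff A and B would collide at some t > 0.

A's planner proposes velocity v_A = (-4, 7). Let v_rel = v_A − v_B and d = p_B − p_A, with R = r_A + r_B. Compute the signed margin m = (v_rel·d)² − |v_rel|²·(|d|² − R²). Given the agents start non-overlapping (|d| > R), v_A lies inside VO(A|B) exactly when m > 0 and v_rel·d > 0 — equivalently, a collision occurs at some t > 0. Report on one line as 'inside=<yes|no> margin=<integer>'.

d = (-10, 6),  |d|² = 136;  R = 6+2 = 8,  c = 136−8² = 72
v_rel = (-11, 15),  |v_rel|² = 346;  v_rel·d = (-11)·(-10) + (15)·(6) = 200
346·t² − 400·t + 72 = 0  ⇒  m = 200² − 346·72 = 15088
m = 15088 > 0,  v_rel·d = 200 > 0  ⇒  inside

inside=yes margin=15088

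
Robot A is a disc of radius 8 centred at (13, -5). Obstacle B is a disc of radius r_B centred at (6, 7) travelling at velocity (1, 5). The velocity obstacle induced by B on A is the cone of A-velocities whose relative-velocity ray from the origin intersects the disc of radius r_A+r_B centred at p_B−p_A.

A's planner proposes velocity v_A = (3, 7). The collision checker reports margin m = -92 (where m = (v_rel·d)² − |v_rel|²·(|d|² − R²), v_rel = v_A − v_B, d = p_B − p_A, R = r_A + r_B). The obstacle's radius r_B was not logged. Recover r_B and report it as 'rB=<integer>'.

m = -92
d = (-7, 12);  v_rel = (2, 2),  |v_rel|² = 8
v_rel×d = (2)·(12) − (2)·(-7) = 38
since m = R²·8 − 38²:  R² = (1444 + -92) / 8 = 169
R = √169 = 13  ⇒  r_B = 13 − 8 = 5

rB=5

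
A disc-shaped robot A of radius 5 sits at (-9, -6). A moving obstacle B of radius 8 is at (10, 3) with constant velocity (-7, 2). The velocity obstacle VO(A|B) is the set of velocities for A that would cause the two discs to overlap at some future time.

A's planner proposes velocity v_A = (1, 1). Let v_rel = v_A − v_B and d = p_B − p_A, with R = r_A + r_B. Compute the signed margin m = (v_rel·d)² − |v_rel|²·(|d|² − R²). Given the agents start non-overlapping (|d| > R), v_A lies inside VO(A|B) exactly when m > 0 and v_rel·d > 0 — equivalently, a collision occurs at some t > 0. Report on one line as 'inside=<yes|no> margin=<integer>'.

d = (19, 9),  |d|² = 442;  R = 5+8 = 13,  c = 442−13² = 273
v_rel = (8, -1),  |v_rel|² = 65;  v_rel·d = (8)·(19) + (-1)·(9) = 143
65·t² − 286·t + 273 = 0  ⇒  m = 143² − 65·273 = 2704
m = 2704 > 0,  v_rel·d = 143 > 0  ⇒  inside

inside=yes margin=2704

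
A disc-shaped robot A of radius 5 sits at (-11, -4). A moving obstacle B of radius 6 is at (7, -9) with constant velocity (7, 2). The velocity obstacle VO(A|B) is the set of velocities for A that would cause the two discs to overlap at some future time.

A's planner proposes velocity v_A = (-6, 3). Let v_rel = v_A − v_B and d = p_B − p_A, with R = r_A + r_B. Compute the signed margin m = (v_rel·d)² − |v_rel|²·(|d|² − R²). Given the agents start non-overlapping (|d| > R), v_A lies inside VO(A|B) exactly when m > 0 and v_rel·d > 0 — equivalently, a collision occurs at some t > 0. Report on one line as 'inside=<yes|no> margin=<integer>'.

d = (18, -5),  |d|² = 349;  R = 5+6 = 11,  c = 349−11² = 228
v_rel = (-13, 1),  |v_rel|² = 170;  v_rel·d = (-13)·(18) + (1)·(-5) = -239
170·t² + 478·t + 228 = 0  ⇒  m = (-239)² − 170·228 = 18361
m = 18361 > 0,  v_rel·d = -239 < 0  ⇒  outside

inside=no margin=18361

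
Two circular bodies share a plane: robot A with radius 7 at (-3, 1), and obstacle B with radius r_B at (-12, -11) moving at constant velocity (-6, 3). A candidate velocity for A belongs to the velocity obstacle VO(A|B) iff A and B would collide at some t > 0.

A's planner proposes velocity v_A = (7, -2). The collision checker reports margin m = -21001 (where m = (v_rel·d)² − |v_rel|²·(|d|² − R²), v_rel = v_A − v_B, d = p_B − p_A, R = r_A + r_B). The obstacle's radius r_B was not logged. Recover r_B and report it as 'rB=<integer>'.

m = -21001
d = (-9, -12);  v_rel = (13, -5),  |v_rel|² = 194
v_rel×d = (13)·(-12) − (-5)·(-9) = -201
since m = R²·194 − (-201)²:  R² = (40401 + -21001) / 194 = 100
R = √100 = 10  ⇒  r_B = 10 − 7 = 3

rB=3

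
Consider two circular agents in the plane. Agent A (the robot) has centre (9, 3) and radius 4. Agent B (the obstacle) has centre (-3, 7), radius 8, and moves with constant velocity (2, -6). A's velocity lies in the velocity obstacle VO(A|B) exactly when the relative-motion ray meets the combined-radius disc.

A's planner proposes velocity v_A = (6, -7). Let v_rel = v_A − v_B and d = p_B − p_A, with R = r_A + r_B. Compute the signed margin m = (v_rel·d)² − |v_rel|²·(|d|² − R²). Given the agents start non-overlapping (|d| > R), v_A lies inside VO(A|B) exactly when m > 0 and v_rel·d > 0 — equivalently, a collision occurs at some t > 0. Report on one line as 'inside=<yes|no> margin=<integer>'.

d = (-12, 4),  |d|² = 160;  R = 4+8 = 12,  c = 160−12² = 16
v_rel = (4, -1),  |v_rel|² = 17;  v_rel·d = (4)·(-12) + (-1)·(4) = -52
17·t² + 104·t + 16 = 0  ⇒  m = (-52)² − 17·16 = 2432
m = 2432 > 0,  v_rel·d = -52 < 0  ⇒  outside

inside=no margin=2432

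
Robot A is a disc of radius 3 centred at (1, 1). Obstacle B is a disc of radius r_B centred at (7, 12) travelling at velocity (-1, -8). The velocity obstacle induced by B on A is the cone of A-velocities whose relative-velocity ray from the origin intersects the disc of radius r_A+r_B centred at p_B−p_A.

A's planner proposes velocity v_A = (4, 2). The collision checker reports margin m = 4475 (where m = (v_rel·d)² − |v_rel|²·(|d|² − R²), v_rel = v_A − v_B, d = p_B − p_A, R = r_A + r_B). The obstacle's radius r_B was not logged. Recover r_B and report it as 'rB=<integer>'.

m = 4475
d = (6, 11);  v_rel = (5, 10),  |v_rel|² = 125
v_rel×d = (5)·(11) − (10)·(6) = -5
since m = R²·125 − (-5)²:  R² = (25 + 4475) / 125 = 36
R = √36 = 6  ⇒  r_B = 6 − 3 = 3

rB=3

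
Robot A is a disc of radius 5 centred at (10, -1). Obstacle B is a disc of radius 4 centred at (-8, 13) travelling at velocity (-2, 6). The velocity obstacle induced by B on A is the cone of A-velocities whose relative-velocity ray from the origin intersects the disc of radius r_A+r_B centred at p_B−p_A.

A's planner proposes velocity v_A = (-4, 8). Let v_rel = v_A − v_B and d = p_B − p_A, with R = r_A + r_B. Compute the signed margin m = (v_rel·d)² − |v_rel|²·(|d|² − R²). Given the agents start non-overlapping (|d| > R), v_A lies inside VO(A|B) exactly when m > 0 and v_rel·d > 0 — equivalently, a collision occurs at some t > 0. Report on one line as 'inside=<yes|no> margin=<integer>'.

d = (-18, 14),  |d|² = 520;  R = 5+4 = 9,  c = 520−9² = 439
v_rel = (-2, 2),  |v_rel|² = 8;  v_rel·d = (-2)·(-18) + (2)·(14) = 64
8·t² − 128·t + 439 = 0  ⇒  m = 64² − 8·439 = 584
m = 584 > 0,  v_rel·d = 64 > 0  ⇒  inside

inside=yes margin=584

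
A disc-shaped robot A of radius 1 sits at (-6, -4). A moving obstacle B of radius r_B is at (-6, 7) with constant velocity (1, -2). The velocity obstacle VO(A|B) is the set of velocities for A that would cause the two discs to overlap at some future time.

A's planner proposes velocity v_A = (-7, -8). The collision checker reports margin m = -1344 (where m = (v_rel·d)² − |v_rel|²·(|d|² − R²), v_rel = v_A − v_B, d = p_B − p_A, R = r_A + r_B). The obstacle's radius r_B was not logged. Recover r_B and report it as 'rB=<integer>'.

m = -1344
d = (0, 11);  v_rel = (-8, -6),  |v_rel|² = 100
v_rel×d = (-8)·(11) − (-6)·(0) = -88
since m = R²·100 − (-88)²:  R² = (7744 + -1344) / 100 = 64
R = √64 = 8  ⇒  r_B = 8 − 1 = 7

rB=7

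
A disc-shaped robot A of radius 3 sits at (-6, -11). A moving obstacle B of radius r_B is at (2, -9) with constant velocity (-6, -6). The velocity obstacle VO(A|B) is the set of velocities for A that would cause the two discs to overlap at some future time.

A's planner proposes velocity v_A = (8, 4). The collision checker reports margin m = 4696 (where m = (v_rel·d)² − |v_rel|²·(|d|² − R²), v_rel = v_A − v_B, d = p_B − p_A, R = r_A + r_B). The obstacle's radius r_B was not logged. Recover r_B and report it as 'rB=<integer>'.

m = 4696
d = (8, 2);  v_rel = (14, 10),  |v_rel|² = 296
v_rel×d = (14)·(2) − (10)·(8) = -52
since m = R²·296 − (-52)²:  R² = (2704 + 4696) / 296 = 25
R = √25 = 5  ⇒  r_B = 5 − 3 = 2

rB=2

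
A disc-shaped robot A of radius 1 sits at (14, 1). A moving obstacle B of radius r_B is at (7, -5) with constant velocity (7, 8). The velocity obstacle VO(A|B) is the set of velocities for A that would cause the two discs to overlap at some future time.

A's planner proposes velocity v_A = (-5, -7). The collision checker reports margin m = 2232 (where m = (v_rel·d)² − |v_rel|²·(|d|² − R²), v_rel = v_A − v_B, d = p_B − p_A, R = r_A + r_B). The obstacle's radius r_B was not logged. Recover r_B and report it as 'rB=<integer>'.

m = 2232
d = (-7, -6);  v_rel = (-12, -15),  |v_rel|² = 369
v_rel×d = (-12)·(-6) − (-15)·(-7) = -33
since m = R²·369 − (-33)²:  R² = (1089 + 2232) / 369 = 9
R = √9 = 3  ⇒  r_B = 3 − 1 = 2

rB=2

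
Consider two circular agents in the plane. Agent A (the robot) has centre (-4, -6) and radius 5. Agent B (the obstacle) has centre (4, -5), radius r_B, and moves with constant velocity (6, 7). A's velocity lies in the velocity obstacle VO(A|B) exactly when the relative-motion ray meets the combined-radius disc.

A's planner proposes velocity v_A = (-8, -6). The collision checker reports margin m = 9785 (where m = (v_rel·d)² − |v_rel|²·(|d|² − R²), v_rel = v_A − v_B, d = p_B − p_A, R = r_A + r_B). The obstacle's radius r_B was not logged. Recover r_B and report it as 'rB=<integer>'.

m = 9785
d = (8, 1);  v_rel = (-14, -13),  |v_rel|² = 365
v_rel×d = (-14)·(1) − (-13)·(8) = 90
since m = R²·365 − 90²:  R² = (8100 + 9785) / 365 = 49
R = √49 = 7  ⇒  r_B = 7 − 5 = 2

rB=2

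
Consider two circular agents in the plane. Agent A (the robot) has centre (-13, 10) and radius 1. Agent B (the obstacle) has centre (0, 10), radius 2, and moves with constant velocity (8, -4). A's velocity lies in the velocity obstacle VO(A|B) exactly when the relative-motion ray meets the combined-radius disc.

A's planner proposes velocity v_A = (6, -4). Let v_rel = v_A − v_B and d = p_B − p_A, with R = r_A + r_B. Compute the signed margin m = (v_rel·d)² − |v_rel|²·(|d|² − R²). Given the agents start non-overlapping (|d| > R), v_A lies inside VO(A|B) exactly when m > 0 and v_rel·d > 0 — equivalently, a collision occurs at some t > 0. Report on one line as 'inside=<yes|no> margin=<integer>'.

d = (13, 0),  |d|² = 169;  R = 1+2 = 3,  c = 169−3² = 160
v_rel = (-2, 0),  |v_rel|² = 4;  v_rel·d = (-2)·(13) + (0)·(0) = -26
4·t² + 52·t + 160 = 0  ⇒  m = (-26)² − 4·160 = 36
m = 36 > 0,  v_rel·d = -26 < 0  ⇒  outside

inside=no margin=36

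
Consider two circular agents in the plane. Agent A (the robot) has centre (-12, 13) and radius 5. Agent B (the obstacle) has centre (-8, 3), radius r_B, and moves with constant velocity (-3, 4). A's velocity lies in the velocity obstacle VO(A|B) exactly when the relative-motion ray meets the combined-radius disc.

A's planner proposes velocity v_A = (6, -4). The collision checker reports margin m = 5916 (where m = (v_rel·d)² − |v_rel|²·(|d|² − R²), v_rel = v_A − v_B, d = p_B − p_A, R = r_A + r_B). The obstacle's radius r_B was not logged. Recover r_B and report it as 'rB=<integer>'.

m = 5916
d = (4, -10);  v_rel = (9, -8),  |v_rel|² = 145
v_rel×d = (9)·(-10) − (-8)·(4) = -58
since m = R²·145 − (-58)²:  R² = (3364 + 5916) / 145 = 64
R = √64 = 8  ⇒  r_B = 8 − 5 = 3

rB=3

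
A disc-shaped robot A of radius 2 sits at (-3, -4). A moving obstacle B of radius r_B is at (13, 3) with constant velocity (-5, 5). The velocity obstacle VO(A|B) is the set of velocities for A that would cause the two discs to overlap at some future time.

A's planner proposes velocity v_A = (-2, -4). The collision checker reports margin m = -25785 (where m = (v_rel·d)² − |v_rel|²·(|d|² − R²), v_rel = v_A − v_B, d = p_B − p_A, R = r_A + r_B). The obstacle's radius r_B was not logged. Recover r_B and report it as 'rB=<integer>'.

m = -25785
d = (16, 7);  v_rel = (3, -9),  |v_rel|² = 90
v_rel×d = (3)·(7) − (-9)·(16) = 165
since m = R²·90 − 165²:  R² = (27225 + -25785) / 90 = 16
R = √16 = 4  ⇒  r_B = 4 − 2 = 2

rB=2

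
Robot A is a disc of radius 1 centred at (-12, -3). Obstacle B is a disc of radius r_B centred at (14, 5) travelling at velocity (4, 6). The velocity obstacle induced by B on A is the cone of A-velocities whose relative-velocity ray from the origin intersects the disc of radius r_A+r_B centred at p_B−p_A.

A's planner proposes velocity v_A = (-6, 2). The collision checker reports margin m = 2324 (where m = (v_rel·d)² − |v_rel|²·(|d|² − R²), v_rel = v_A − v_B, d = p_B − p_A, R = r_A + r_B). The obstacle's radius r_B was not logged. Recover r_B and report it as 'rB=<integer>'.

m = 2324
d = (26, 8);  v_rel = (-10, -4),  |v_rel|² = 116
v_rel×d = (-10)·(8) − (-4)·(26) = 24
since m = R²·116 − 24²:  R² = (576 + 2324) / 116 = 25
R = √25 = 5  ⇒  r_B = 5 − 1 = 4

rB=4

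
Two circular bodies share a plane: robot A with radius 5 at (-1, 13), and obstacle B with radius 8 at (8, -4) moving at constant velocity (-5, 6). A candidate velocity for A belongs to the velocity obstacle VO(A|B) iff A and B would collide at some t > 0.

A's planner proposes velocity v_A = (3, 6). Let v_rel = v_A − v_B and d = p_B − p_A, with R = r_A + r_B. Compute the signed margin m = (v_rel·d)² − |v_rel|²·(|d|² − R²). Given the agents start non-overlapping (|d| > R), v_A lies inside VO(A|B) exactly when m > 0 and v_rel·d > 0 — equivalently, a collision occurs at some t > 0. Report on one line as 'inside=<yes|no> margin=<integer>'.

d = (9, -17),  |d|² = 370;  R = 5+8 = 13,  c = 370−13² = 201
v_rel = (8, 0),  |v_rel|² = 64;  v_rel·d = (8)·(9) + (0)·(-17) = 72
64·t² − 144·t + 201 = 0  ⇒  m = 72² − 64·201 = -7680
m = -7680 < 0,  v_rel·d = 72 > 0  ⇒  outside

inside=no margin=-7680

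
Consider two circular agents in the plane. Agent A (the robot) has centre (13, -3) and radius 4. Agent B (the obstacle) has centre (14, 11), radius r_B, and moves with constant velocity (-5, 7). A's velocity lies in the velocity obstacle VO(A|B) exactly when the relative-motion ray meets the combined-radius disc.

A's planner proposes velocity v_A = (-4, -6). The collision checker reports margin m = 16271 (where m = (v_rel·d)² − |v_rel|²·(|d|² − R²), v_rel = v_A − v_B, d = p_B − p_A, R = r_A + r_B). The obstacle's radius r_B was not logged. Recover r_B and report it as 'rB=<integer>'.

m = 16271
d = (1, 14);  v_rel = (1, -13),  |v_rel|² = 170
v_rel×d = (1)·(14) − (-13)·(1) = 27
since m = R²·170 − 27²:  R² = (729 + 16271) / 170 = 100
R = √100 = 10  ⇒  r_B = 10 − 4 = 6

rB=6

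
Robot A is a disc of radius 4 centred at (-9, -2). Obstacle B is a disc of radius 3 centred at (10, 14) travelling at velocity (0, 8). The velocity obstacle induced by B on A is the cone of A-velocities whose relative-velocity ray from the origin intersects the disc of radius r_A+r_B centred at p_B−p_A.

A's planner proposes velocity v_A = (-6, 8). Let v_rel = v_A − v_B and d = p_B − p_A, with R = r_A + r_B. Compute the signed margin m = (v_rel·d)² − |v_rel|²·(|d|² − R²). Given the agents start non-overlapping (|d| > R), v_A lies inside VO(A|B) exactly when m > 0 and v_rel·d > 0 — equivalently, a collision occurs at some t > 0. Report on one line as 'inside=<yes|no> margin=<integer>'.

d = (19, 16),  |d|² = 617;  R = 4+3 = 7,  c = 617−7² = 568
v_rel = (-6, 0),  |v_rel|² = 36;  v_rel·d = (-6)·(19) + (0)·(16) = -114
36·t² + 228·t + 568 = 0  ⇒  m = (-114)² − 36·568 = -7452
m = -7452 < 0,  v_rel·d = -114 < 0  ⇒  outside

inside=no margin=-7452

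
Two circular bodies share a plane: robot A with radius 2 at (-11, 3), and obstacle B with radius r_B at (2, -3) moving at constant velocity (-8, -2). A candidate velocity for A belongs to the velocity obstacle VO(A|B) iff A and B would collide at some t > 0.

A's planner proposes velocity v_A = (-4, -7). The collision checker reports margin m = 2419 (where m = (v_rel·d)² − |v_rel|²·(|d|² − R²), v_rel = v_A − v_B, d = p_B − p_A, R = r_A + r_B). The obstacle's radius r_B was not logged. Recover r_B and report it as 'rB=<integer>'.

m = 2419
d = (13, -6);  v_rel = (4, -5),  |v_rel|² = 41
v_rel×d = (4)·(-6) − (-5)·(13) = 41
since m = R²·41 − 41²:  R² = (1681 + 2419) / 41 = 100
R = √100 = 10  ⇒  r_B = 10 − 2 = 8

rB=8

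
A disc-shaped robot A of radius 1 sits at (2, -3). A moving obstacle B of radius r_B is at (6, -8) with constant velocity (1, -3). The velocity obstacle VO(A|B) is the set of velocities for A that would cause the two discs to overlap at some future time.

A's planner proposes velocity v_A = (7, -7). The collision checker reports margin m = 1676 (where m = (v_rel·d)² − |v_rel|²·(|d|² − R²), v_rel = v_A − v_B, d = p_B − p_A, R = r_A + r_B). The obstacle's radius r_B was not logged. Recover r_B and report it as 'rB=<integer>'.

m = 1676
d = (4, -5);  v_rel = (6, -4),  |v_rel|² = 52
v_rel×d = (6)·(-5) − (-4)·(4) = -14
since m = R²·52 − (-14)²:  R² = (196 + 1676) / 52 = 36
R = √36 = 6  ⇒  r_B = 6 − 1 = 5

rB=5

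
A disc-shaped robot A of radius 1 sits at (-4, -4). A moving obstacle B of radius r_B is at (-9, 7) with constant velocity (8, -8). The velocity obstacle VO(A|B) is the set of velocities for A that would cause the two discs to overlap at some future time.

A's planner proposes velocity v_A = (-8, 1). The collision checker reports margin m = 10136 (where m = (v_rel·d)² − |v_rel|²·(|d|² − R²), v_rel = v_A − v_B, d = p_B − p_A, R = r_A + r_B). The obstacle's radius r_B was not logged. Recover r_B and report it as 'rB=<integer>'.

m = 10136
d = (-5, 11);  v_rel = (-16, 9),  |v_rel|² = 337
v_rel×d = (-16)·(11) − (9)·(-5) = -131
since m = R²·337 − (-131)²:  R² = (17161 + 10136) / 337 = 81
R = √81 = 9  ⇒  r_B = 9 − 1 = 8

rB=8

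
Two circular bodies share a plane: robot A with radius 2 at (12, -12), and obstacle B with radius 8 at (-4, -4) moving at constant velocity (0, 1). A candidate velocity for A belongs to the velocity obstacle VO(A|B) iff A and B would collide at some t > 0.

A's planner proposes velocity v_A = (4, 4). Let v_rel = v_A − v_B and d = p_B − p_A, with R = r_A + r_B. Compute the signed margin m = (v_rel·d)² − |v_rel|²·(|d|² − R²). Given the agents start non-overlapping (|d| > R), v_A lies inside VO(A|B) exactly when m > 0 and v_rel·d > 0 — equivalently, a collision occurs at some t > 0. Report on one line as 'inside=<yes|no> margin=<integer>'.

d = (-16, 8),  |d|² = 320;  R = 2+8 = 10,  c = 320−10² = 220
v_rel = (4, 3),  |v_rel|² = 25;  v_rel·d = (4)·(-16) + (3)·(8) = -40
25·t² + 80·t + 220 = 0  ⇒  m = (-40)² − 25·220 = -3900
m = -3900 < 0,  v_rel·d = -40 < 0  ⇒  outside

inside=no margin=-3900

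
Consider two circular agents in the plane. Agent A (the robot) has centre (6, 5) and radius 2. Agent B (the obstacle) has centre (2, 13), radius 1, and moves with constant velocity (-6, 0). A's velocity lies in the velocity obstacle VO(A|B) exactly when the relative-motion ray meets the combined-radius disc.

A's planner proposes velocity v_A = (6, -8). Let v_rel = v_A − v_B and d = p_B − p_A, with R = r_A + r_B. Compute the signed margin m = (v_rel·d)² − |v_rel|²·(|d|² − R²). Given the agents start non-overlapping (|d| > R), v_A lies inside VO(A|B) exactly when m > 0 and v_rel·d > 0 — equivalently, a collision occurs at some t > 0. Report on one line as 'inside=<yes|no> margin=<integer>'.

d = (-4, 8),  |d|² = 80;  R = 2+1 = 3,  c = 80−3² = 71
v_rel = (12, -8),  |v_rel|² = 208;  v_rel·d = (12)·(-4) + (-8)·(8) = -112
208·t² + 224·t + 71 = 0  ⇒  m = (-112)² − 208·71 = -2224
m = -2224 < 0,  v_rel·d = -112 < 0  ⇒  outside

inside=no margin=-2224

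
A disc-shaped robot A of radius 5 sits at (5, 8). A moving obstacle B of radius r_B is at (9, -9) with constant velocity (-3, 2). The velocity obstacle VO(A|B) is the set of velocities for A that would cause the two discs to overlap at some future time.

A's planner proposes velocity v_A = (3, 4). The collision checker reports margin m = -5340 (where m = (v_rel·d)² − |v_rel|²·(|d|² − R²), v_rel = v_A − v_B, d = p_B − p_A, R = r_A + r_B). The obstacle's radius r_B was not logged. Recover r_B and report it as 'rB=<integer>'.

m = -5340
d = (4, -17);  v_rel = (6, 2),  |v_rel|² = 40
v_rel×d = (6)·(-17) − (2)·(4) = -110
since m = R²·40 − (-110)²:  R² = (12100 + -5340) / 40 = 169
R = √169 = 13  ⇒  r_B = 13 − 5 = 8

rB=8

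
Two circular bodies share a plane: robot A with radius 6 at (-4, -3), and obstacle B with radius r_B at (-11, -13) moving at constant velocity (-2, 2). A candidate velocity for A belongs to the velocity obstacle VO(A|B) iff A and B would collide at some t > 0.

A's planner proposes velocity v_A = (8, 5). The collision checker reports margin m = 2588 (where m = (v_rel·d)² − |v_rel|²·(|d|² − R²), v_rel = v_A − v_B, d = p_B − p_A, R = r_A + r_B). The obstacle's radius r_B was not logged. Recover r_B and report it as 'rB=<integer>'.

m = 2588
d = (-7, -10);  v_rel = (10, 3),  |v_rel|² = 109
v_rel×d = (10)·(-10) − (3)·(-7) = -79
since m = R²·109 − (-79)²:  R² = (6241 + 2588) / 109 = 81
R = √81 = 9  ⇒  r_B = 9 − 6 = 3

rB=3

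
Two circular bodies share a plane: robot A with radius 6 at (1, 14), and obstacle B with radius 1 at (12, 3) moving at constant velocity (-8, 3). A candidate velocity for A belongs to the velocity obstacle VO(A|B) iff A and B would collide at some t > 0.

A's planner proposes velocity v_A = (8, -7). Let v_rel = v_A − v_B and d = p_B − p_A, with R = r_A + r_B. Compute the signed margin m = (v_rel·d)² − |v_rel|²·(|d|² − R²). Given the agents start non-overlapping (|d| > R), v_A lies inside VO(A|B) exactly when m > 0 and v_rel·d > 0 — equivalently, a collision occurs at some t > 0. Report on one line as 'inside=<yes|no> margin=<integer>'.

d = (11, -11),  |d|² = 242;  R = 6+1 = 7,  c = 242−7² = 193
v_rel = (16, -10),  |v_rel|² = 356;  v_rel·d = (16)·(11) + (-10)·(-11) = 286
356·t² − 572·t + 193 = 0  ⇒  m = 286² − 356·193 = 13088
m = 13088 > 0,  v_rel·d = 286 > 0  ⇒  inside

inside=yes margin=13088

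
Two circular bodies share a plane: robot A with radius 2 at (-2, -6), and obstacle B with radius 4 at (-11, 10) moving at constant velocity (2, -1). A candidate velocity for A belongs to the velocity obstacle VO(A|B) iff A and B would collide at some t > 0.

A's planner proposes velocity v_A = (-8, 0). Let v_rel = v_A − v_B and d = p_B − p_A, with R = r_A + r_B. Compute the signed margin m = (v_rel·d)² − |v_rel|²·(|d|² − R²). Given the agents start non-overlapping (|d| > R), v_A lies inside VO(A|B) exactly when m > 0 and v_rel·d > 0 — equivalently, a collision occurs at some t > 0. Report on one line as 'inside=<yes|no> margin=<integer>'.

d = (-9, 16),  |d|² = 337;  R = 2+4 = 6,  c = 337−6² = 301
v_rel = (-10, 1),  |v_rel|² = 101;  v_rel·d = (-10)·(-9) + (1)·(16) = 106
101·t² − 212·t + 301 = 0  ⇒  m = 106² − 101·301 = -19165
m = -19165 < 0,  v_rel·d = 106 > 0  ⇒  outside

inside=no margin=-19165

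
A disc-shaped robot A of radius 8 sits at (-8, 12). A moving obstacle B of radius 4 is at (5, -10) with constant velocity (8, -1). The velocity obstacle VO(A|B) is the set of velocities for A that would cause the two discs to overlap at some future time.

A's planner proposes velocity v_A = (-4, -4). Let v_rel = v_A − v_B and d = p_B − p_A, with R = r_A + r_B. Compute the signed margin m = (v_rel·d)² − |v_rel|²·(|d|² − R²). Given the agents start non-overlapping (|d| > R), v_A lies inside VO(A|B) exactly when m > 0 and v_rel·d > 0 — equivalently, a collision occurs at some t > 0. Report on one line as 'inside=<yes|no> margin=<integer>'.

d = (13, -22),  |d|² = 653;  R = 8+4 = 12,  c = 653−12² = 509
v_rel = (-12, -3),  |v_rel|² = 153;  v_rel·d = (-12)·(13) + (-3)·(-22) = -90
153·t² + 180·t + 509 = 0  ⇒  m = (-90)² − 153·509 = -69777
m = -69777 < 0,  v_rel·d = -90 < 0  ⇒  outside

inside=no margin=-69777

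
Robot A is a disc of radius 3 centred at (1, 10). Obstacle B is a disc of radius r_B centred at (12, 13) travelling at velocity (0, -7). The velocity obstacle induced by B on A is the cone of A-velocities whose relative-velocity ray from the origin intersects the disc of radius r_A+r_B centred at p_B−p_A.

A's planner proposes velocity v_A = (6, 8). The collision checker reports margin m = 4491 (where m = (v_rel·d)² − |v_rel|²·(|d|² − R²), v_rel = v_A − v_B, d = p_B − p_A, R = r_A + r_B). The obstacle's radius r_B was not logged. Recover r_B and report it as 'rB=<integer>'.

m = 4491
d = (11, 3);  v_rel = (6, 15),  |v_rel|² = 261
v_rel×d = (6)·(3) − (15)·(11) = -147
since m = R²·261 − (-147)²:  R² = (21609 + 4491) / 261 = 100
R = √100 = 10  ⇒  r_B = 10 − 3 = 7

rB=7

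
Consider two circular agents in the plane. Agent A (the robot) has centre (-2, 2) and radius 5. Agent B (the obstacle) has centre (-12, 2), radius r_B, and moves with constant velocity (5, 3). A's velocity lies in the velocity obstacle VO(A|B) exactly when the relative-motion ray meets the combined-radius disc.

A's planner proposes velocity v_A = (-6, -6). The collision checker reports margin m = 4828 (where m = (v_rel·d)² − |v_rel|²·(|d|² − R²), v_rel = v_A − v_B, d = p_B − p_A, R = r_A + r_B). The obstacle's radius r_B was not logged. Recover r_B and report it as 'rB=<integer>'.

m = 4828
d = (-10, 0);  v_rel = (-11, -9),  |v_rel|² = 202
v_rel×d = (-11)·(0) − (-9)·(-10) = -90
since m = R²·202 − (-90)²:  R² = (8100 + 4828) / 202 = 64
R = √64 = 8  ⇒  r_B = 8 − 5 = 3

rB=3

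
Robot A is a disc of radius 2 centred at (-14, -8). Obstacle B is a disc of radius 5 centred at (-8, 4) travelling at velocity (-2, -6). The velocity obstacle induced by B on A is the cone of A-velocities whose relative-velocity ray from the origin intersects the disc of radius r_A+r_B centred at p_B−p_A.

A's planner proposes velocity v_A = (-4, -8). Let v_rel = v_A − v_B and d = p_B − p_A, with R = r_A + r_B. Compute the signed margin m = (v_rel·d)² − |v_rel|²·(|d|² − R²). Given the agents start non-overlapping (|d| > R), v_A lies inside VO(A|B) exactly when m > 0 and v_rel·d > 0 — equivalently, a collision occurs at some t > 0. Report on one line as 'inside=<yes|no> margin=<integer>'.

d = (6, 12),  |d|² = 180;  R = 2+5 = 7,  c = 180−7² = 131
v_rel = (-2, -2),  |v_rel|² = 8;  v_rel·d = (-2)·(6) + (-2)·(12) = -36
8·t² + 72·t + 131 = 0  ⇒  m = (-36)² − 8·131 = 248
m = 248 > 0,  v_rel·d = -36 < 0  ⇒  outside

inside=no margin=248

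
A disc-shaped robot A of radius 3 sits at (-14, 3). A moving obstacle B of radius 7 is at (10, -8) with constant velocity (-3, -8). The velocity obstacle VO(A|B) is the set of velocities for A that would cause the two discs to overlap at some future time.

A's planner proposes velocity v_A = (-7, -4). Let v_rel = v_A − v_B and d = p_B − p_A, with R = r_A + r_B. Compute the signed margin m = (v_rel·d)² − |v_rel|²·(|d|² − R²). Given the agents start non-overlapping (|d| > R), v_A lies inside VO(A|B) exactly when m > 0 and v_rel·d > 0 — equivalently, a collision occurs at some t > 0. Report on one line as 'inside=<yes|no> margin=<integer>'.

d = (24, -11),  |d|² = 697;  R = 3+7 = 10,  c = 697−10² = 597
v_rel = (-4, 4),  |v_rel|² = 32;  v_rel·d = (-4)·(24) + (4)·(-11) = -140
32·t² + 280·t + 597 = 0  ⇒  m = (-140)² − 32·597 = 496
m = 496 > 0,  v_rel·d = -140 < 0  ⇒  outside

inside=no margin=496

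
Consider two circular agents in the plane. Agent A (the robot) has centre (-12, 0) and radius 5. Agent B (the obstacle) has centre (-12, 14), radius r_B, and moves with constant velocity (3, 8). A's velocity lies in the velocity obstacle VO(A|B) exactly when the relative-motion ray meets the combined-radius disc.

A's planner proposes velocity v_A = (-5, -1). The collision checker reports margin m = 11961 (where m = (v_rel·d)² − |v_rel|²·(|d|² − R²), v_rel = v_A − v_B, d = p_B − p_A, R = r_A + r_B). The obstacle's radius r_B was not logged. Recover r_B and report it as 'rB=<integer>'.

m = 11961
d = (0, 14);  v_rel = (-8, -9),  |v_rel|² = 145
v_rel×d = (-8)·(14) − (-9)·(0) = -112
since m = R²·145 − (-112)²:  R² = (12544 + 11961) / 145 = 169
R = √169 = 13  ⇒  r_B = 13 − 5 = 8

rB=8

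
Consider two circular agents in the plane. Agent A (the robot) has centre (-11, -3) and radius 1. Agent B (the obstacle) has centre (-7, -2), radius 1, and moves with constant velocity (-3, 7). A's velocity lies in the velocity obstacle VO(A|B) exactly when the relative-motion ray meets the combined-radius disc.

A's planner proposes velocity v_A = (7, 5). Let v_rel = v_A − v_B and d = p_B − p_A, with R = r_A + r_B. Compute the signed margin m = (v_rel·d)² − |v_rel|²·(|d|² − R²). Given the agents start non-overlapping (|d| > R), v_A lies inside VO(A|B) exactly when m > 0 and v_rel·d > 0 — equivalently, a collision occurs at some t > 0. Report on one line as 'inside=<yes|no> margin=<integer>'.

d = (4, 1),  |d|² = 17;  R = 1+1 = 2,  c = 17−2² = 13
v_rel = (10, -2),  |v_rel|² = 104;  v_rel·d = (10)·(4) + (-2)·(1) = 38
104·t² − 76·t + 13 = 0  ⇒  m = 38² − 104·13 = 92
m = 92 > 0,  v_rel·d = 38 > 0  ⇒  inside

inside=yes margin=92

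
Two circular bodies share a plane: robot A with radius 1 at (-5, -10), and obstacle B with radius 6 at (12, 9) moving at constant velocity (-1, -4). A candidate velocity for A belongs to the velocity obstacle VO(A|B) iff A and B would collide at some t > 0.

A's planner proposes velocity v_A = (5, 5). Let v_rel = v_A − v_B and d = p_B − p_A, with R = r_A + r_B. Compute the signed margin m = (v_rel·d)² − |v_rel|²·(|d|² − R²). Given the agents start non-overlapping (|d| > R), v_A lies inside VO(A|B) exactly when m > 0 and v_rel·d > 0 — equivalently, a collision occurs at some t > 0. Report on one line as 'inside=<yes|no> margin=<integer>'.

d = (17, 19),  |d|² = 650;  R = 1+6 = 7,  c = 650−7² = 601
v_rel = (6, 9),  |v_rel|² = 117;  v_rel·d = (6)·(17) + (9)·(19) = 273
117·t² − 546·t + 601 = 0  ⇒  m = 273² − 117·601 = 4212
m = 4212 > 0,  v_rel·d = 273 > 0  ⇒  inside

inside=yes margin=4212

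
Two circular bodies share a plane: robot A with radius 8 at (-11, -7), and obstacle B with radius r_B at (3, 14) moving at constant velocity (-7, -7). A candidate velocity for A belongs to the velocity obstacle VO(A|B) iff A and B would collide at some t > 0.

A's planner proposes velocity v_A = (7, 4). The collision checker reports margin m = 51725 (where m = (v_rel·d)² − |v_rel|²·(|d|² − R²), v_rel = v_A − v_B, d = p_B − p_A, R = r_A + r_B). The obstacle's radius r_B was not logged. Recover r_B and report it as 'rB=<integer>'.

m = 51725
d = (14, 21);  v_rel = (14, 11),  |v_rel|² = 317
v_rel×d = (14)·(21) − (11)·(14) = 140
since m = R²·317 − 140²:  R² = (19600 + 51725) / 317 = 225
R = √225 = 15  ⇒  r_B = 15 − 8 = 7

rB=7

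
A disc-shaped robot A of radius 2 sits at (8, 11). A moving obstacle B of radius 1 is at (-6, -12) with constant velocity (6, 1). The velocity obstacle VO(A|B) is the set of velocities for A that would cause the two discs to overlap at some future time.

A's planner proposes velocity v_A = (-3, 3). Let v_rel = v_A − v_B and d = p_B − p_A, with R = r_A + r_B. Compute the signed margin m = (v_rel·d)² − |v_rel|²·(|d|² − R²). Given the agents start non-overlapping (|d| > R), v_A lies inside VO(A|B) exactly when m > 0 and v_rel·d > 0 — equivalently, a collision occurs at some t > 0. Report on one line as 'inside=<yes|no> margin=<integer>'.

d = (-14, -23),  |d|² = 725;  R = 2+1 = 3,  c = 725−3² = 716
v_rel = (-9, 2),  |v_rel|² = 85;  v_rel·d = (-9)·(-14) + (2)·(-23) = 80
85·t² − 160·t + 716 = 0  ⇒  m = 80² − 85·716 = -54460
m = -54460 < 0,  v_rel·d = 80 > 0  ⇒  outside

inside=no margin=-54460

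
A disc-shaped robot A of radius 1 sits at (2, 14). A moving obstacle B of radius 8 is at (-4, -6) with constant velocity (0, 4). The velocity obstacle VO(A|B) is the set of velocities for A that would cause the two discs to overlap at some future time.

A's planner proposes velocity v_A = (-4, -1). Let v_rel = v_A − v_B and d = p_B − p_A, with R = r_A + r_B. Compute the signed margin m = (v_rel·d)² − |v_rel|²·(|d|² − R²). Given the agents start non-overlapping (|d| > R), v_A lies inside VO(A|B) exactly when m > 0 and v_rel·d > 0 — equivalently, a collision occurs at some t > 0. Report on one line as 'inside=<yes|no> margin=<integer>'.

d = (-6, -20),  |d|² = 436;  R = 1+8 = 9,  c = 436−9² = 355
v_rel = (-4, -5),  |v_rel|² = 41;  v_rel·d = (-4)·(-6) + (-5)·(-20) = 124
41·t² − 248·t + 355 = 0  ⇒  m = 124² − 41·355 = 821
m = 821 > 0,  v_rel·d = 124 > 0  ⇒  inside

inside=yes margin=821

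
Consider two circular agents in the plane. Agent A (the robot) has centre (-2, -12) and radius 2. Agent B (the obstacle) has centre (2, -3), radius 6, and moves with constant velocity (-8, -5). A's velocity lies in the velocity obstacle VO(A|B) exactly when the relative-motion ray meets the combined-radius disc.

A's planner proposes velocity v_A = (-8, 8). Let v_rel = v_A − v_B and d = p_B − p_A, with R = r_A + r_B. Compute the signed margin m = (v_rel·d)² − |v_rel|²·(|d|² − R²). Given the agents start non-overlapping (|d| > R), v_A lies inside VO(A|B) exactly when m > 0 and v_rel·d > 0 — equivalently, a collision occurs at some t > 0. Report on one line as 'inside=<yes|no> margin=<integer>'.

d = (4, 9),  |d|² = 97;  R = 2+6 = 8,  c = 97−8² = 33
v_rel = (0, 13),  |v_rel|² = 169;  v_rel·d = (0)·(4) + (13)·(9) = 117
169·t² − 234·t + 33 = 0  ⇒  m = 117² − 169·33 = 8112
m = 8112 > 0,  v_rel·d = 117 > 0  ⇒  inside

inside=yes margin=8112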